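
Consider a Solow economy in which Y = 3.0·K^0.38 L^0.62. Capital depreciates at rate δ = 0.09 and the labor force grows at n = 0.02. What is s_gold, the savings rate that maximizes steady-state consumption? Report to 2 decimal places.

The effective depreciation rate is n + δ = 0.02 + 0.09 = 0.11.
At the golden rule MPK = n+δ, and in any Cobb-Douglas steady state s = (n+δ)·k/y = MPK·k/y = capital's share 0.38.

s_gold = 0.38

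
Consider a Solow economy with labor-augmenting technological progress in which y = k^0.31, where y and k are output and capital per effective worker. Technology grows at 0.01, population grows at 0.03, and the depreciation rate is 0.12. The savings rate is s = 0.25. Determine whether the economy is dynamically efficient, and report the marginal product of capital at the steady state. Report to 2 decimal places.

dynamically efficient; MPK ≈ 0.20

Capital per effective worker breaks even when investment replaces (n + g + δ)·k; here n + g + δ = 0.16.
Steady-state k*: s·k^0.31 = 0.16·k gives k* = (0.25/0.16)^(1/0.69) ≈ 1.9094.
MPK = 0.31·1.9094^(-0.69) ≈ 0.1984.
MPK > n+g+δ = 0.16, so the economy is dynamically efficient (under-saving).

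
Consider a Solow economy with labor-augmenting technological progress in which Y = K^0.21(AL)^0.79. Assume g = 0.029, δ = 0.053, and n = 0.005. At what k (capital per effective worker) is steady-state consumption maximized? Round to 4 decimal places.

Break-even investment rate: n + g + δ = 0.005 + 0.029 + 0.053 = 0.087.
Setting f'(k) = n+g+δ gives 0.21·k^(0.21−1) = 0.087, hence k_gold = (0.21/0.087)^(1/0.79) ≈ 3.0509.

k_gold ≈ 3.0509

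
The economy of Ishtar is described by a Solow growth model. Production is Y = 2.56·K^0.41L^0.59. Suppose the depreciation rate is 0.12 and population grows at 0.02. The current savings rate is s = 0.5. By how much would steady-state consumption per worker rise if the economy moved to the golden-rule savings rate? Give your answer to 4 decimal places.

Capital per worker breaks even when investment replaces (n + δ)·k; here n + δ = 0.14.
Current steady state (s = 0.5): k* = (0.5·2.56/0.14)^(1/0.59) ≈ 42.5552, y* = 2.56·42.5552^0.41 ≈ 11.9155, c* = (1−0.5)·11.9155 ≈ 5.9577.
Golden rule sets MPK = n+δ: 0.41·2.56·k^(0.41−1) = 0.14, so k_gold = (0.41·2.56/0.14)^(1/0.59) ≈ 30.4000.
y_gold = 2.56·30.4000^0.41 ≈ 10.3805, c_gold = y_gold − 0.14·k_gold ≈ 6.1245.
Gain: Δc = 6.1245 − 5.9577 ≈ 0.1668.

Δc ≈ 0.1668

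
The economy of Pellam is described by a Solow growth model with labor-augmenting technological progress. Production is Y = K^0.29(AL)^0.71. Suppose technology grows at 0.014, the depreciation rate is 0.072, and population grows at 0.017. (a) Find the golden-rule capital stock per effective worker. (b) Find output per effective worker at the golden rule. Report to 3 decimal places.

n + g + δ = 0.017 + 0.014 + 0.072 = 0.103.
At the golden rule the marginal product of capital equals n+g+δ: 0.29·k^(0.29−1) = 0.103. Solving, k_gold = (0.29/0.103)^(1/0.71) ≈ 4.2972.
y_gold = 4.2972^0.29 ≈ 1.5262.

(a) k_gold ≈ 4.297; (b) y_gold ≈ 1.526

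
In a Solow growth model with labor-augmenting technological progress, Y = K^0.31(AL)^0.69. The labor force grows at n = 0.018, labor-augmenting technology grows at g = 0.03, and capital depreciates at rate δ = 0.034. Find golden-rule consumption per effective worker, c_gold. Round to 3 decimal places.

c_gold ≈ 1.254

n + g + δ = 0.018 + 0.03 + 0.034 = 0.082.
Golden rule sets MPK = n+g+δ: 0.31·k^(0.31−1) = 0.082, so k_gold = (0.31/0.082)^(1/0.69) ≈ 6.8711.
y_gold = 6.8711^0.31 ≈ 1.8175.
c_gold = y_gold − (n+g+δ)·k_gold = 1.8175 − 0.082·6.8711 ≈ 1.2541.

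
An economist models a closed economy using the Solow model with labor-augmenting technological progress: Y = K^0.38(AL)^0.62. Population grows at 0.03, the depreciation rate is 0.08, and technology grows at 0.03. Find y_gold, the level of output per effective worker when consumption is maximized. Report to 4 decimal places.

Break-even investment rate: n + g + δ = 0.03 + 0.03 + 0.08 = 0.14.
Golden rule sets MPK = n+g+δ: 0.38·k^(0.38−1) = 0.14, so k_gold = (0.38/0.14)^(1/0.62) ≈ 5.0055.
Output: y_gold = k_gold^0.38 = 5.0055^0.38 ≈ 1.8441.

y_gold ≈ 1.8441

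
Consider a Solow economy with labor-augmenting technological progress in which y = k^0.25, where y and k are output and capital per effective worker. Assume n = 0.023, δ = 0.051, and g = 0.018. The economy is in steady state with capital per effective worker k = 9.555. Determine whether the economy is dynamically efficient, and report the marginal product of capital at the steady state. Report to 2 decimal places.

n + g + δ = 0.023 + 0.018 + 0.051 = 0.092.
MPK = 0.25·k^(0.25−1) = 0.25·9.555^(-0.75) ≈ 0.0460.
MPK < 0.092, so the economy is dynamically inefficient (over-saving).

dynamically inefficient; MPK ≈ 0.05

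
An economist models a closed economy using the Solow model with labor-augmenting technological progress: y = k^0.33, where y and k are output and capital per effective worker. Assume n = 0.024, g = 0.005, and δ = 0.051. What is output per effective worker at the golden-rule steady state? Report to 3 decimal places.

y_gold ≈ 2.010

n + g + δ = 0.024 + 0.005 + 0.051 = 0.08.
Golden rule sets MPK = n+g+δ: 0.33·k^(0.33−1) = 0.08, so k_gold = (0.33/0.08)^(1/0.67) ≈ 8.2898.
Output: y_gold = k_gold^0.33 = 8.2898^0.33 ≈ 2.0096.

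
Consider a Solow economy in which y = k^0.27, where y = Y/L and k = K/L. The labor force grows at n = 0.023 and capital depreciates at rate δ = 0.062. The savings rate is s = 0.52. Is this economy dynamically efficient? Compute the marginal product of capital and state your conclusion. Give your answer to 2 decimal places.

The effective depreciation rate is n + δ = 0.023 + 0.062 = 0.085.
Steady-state k*: s·k^0.27 = 0.085·k gives k* = (0.52/0.085)^(1/0.73) ≈ 11.9540.
MPK = 0.27·11.9540^(-0.73) ≈ 0.0441.
MPK < n+δ = 0.085, so the economy is dynamically inefficient (over-saving).

dynamically inefficient; MPK ≈ 0.04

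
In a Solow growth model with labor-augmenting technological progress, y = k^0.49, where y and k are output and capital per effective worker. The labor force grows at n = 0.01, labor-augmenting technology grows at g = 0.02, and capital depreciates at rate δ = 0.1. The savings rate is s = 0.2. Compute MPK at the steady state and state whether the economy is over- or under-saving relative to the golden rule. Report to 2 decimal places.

under-saving; MPK ≈ 0.32

The effective depreciation rate is n + g + δ = 0.01 + 0.02 + 0.1 = 0.13.
Steady-state k*: s·k^0.49 = 0.13·k gives k* = (0.2/0.13)^(1/0.51) ≈ 2.3272.
MPK = 0.49·2.3272^(-0.51) ≈ 0.3185.
MPK > n+g+δ = 0.13, so the economy is dynamically efficient (under-saving).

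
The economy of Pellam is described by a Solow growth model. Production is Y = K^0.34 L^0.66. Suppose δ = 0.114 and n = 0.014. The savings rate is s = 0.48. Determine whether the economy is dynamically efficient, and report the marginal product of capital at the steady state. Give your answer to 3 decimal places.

n + δ = 0.014 + 0.114 = 0.128.
Steady-state k*: s·k^0.34 = 0.128·k gives k* = (0.48/0.128)^(1/0.66) ≈ 7.4087.
MPK = 0.34·7.4087^(-0.66) ≈ 0.0907.
MPK < n+δ = 0.128, so the economy is dynamically inefficient (over-saving).

dynamically inefficient; MPK ≈ 0.091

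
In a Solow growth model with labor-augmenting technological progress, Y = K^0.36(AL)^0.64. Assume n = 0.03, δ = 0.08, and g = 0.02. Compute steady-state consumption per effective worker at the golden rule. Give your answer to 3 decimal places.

c_gold ≈ 1.135

The effective depreciation rate is n + g + δ = 0.03 + 0.02 + 0.08 = 0.13.
Setting f'(k) = n+g+δ gives 0.36·k^(0.36−1) = 0.13, hence k_gold = (0.36/0.13)^(1/0.64) ≈ 4.9112.
y_gold = 4.9112^0.36 ≈ 1.7735.
c_gold = y_gold − (n+g+δ)·k_gold = 1.7735 − 0.13·4.9112 ≈ 1.1350.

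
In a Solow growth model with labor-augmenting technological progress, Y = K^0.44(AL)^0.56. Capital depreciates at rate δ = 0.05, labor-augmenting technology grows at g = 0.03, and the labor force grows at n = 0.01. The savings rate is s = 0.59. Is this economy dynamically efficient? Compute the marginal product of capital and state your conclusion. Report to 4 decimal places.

dynamically inefficient; MPK ≈ 0.0671

Break-even investment rate: n + g + δ = 0.01 + 0.03 + 0.05 = 0.09.
Steady-state k*: s·k^0.44 = 0.09·k gives k* = (0.59/0.09)^(1/0.56) ≈ 28.7231.
MPK = 0.44·28.7231^(-0.56) ≈ 0.0671.
MPK < n+g+δ = 0.09, so the economy is dynamically inefficient (over-saving).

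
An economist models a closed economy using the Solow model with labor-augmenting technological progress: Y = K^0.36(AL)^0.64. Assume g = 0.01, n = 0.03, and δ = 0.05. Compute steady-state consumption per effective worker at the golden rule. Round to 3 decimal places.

c_gold ≈ 1.396

Capital per effective worker breaks even when investment replaces (n + g + δ)·k; here n + g + δ = 0.09.
At the golden rule the marginal product of capital equals n+g+δ: 0.36·k^(0.36−1) = 0.09. Solving, k_gold = (0.36/0.09)^(1/0.64) ≈ 8.7241.
y_gold = 8.7241^0.36 ≈ 2.1810.
c_gold = y_gold − (n+g+δ)·k_gold = 2.1810 − 0.09·8.7241 ≈ 1.3958.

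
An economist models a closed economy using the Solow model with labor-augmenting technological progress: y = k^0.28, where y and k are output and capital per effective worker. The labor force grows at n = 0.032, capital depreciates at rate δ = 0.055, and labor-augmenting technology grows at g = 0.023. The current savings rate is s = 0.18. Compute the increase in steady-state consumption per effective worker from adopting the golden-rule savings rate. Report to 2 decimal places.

n + g + δ = 0.032 + 0.023 + 0.055 = 0.11.
Current steady state (s = 0.18): k* = (0.18/0.11)^(1/0.72) ≈ 1.9818, y* = 1.9818^0.28 ≈ 1.2111, c* = (1−0.18)·1.2111 ≈ 0.9931.
Maximizing c = f(k) − (n+g+δ)·k gives f'(k) = n+g+δ, i.e. 0.28·k^(0.28−1) = 0.11, so k_gold = (0.28/0.11)^(1/0.72) ≈ 3.6607.
y_gold = 3.6607^0.28 ≈ 1.4381, c_gold = y_gold − 0.11·k_gold ≈ 1.0355.
Gain: Δc = 1.0355 − 0.9931 ≈ 0.0424.

Δc ≈ 0.04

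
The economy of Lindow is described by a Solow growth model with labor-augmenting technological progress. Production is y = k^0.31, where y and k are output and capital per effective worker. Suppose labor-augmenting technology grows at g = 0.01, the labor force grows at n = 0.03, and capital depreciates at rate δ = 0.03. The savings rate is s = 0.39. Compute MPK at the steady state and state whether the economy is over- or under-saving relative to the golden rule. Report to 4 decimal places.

Break-even investment rate: n + g + δ = 0.03 + 0.01 + 0.03 = 0.07.
Steady-state k*: s·k^0.31 = 0.07·k gives k* = (0.39/0.07)^(1/0.69) ≈ 12.0534.
MPK = 0.31·12.0534^(-0.69) ≈ 0.0556.
MPK < n+g+δ = 0.07, so the economy is dynamically inefficient (over-saving).

over-saving; MPK ≈ 0.0556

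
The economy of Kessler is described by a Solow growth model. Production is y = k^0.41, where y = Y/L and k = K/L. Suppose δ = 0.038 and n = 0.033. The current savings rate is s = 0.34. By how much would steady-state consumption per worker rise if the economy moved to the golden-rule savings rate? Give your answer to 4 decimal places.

Break-even investment rate: n + δ = 0.033 + 0.038 = 0.071.
Current steady state (s = 0.34): k* = (0.34/0.071)^(1/0.59) ≈ 14.2205, y* = 14.2205^0.41 ≈ 2.9696, c* = (1−0.34)·2.9696 ≈ 1.9599.
At the golden rule the marginal product of capital equals n+δ: 0.41·k^(0.41−1) = 0.071. Solving, k_gold = (0.41/0.071)^(1/0.59) ≈ 19.5309.
y_gold = 19.5309^0.41 ≈ 3.3822, c_gold = y_gold − 0.071·k_gold ≈ 1.9955.
Gain: Δc = 1.9955 − 1.9599 ≈ 0.0356.

Δc ≈ 0.0356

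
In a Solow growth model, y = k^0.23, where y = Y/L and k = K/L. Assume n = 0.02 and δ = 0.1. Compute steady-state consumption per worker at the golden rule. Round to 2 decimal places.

The effective depreciation rate is n + δ = 0.02 + 0.1 = 0.12.
Setting f'(k) = n+δ gives 0.23·k^(0.23−1) = 0.12, hence k_gold = (0.23/0.12)^(1/0.77) ≈ 2.3278.
y_gold = 2.3278^0.23 ≈ 1.2145.
c_gold = y_gold − (n+δ)·k_gold = 1.2145 − 0.12·2.3278 ≈ 0.9352.

c_gold ≈ 0.94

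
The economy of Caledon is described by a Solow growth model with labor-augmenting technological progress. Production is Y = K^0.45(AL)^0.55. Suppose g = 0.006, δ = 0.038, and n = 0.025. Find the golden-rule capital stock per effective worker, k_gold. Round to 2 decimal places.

n + g + δ = 0.025 + 0.006 + 0.038 = 0.069.
Setting f'(k) = n+g+δ gives 0.45·k^(0.45−1) = 0.069, hence k_gold = (0.45/0.069)^(1/0.55) ≈ 30.2455.

k_gold ≈ 30.25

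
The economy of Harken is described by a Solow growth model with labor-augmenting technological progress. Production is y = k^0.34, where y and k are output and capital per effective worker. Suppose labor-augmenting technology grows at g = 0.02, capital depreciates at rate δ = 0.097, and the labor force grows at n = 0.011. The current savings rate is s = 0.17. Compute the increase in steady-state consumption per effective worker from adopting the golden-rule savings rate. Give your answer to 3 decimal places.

Δc ≈ 0.131

The effective depreciation rate is n + g + δ = 0.011 + 0.02 + 0.097 = 0.128.
Current steady state (s = 0.17): k* = (0.17/0.128)^(1/0.66) ≈ 1.5372, y* = 1.5372^0.34 ≈ 1.1574, c* = (1−0.17)·1.1574 ≈ 0.9606.
Golden rule sets MPK = n+g+δ: 0.34·k^(0.34−1) = 0.128, so k_gold = (0.34/0.128)^(1/0.66) ≈ 4.3937.
y_gold = 4.3937^0.34 ≈ 1.6541, c_gold = y_gold − 0.128·k_gold ≈ 1.0917.
Gain: Δc = 1.0917 − 0.9606 ≈ 0.1311.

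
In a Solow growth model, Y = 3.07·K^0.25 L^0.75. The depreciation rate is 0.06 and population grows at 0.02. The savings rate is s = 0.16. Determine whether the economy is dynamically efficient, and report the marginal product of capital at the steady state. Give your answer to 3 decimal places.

dynamically efficient; MPK ≈ 0.125

The effective depreciation rate is n + δ = 0.02 + 0.06 = 0.08.
Steady-state k*: s·A·k^0.25 = 0.08·k gives k* = (0.16·3.07/0.08)^(1/0.75) ≈ 11.2432.
MPK = 0.25·3.07·11.2432^(-0.75) ≈ 0.1250.
MPK > n+δ = 0.08, so the economy is dynamically efficient (under-saving).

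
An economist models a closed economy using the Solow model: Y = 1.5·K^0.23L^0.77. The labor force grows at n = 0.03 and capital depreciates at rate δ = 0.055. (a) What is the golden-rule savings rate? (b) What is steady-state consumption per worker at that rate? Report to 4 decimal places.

The effective depreciation rate is n + δ = 0.03 + 0.055 = 0.085.
For Cobb-Douglas, s_gold equals capital's share: s_gold = 0.23.
At the golden rule the marginal product of capital equals n+δ: 0.23·1.5·k^(0.23−1) = 0.085. Solving, k_gold = (0.23·1.5/0.085)^(1/0.77) ≈ 6.1678.
y_gold = 1.5·6.1678^0.23 ≈ 2.2794; c_gold = (1−0.23)·y_gold ≈ 1.7551.

(a) s_gold = 0.2300; (b) c_gold ≈ 1.7551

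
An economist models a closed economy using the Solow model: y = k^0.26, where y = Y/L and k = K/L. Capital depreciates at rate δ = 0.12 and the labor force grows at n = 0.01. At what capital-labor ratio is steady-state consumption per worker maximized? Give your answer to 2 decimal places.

k_gold ≈ 2.55

Break-even investment rate: n + δ = 0.01 + 0.12 = 0.13.
Golden rule sets MPK = n+δ: 0.26·k^(0.26−1) = 0.13, so k_gold = (0.26/0.13)^(1/0.74) ≈ 2.5515.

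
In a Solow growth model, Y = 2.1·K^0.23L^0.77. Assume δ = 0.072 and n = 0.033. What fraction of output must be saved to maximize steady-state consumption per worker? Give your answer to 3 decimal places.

The effective depreciation rate is n + δ = 0.033 + 0.072 = 0.105.
At the golden rule MPK = n+δ, and in any Cobb-Douglas steady state s = (n+δ)·k/y = MPK·k/y = capital's share 0.23.

s_gold = 0.230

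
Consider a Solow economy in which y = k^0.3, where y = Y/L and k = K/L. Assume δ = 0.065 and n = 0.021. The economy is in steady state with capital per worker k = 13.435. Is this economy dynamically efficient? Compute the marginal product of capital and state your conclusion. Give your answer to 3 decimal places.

n + δ = 0.021 + 0.065 = 0.086.
MPK = 0.3·k^(0.3−1) = 0.3·13.435^(-0.7) ≈ 0.0487.
MPK < 0.086, so the economy is dynamically inefficient (over-saving).

dynamically inefficient; MPK ≈ 0.049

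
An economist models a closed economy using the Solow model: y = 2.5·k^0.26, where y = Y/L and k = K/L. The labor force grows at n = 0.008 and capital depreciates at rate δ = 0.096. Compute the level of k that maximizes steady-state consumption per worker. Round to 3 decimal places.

Break-even investment rate: n + δ = 0.008 + 0.096 = 0.104.
Maximizing c = f(k) − (n+δ)·k gives f'(k) = n+δ, i.e. 0.26·2.5·k^(0.26−1) = 0.104, so k_gold = (0.26·2.5/0.104)^(1/0.74) ≈ 11.8991.

k_gold ≈ 11.899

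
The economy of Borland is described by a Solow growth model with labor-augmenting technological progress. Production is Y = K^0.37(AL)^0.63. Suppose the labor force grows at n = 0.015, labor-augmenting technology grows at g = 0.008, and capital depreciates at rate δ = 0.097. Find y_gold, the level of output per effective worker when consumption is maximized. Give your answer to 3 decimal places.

y_gold ≈ 1.937

Break-even investment rate: n + g + δ = 0.015 + 0.008 + 0.097 = 0.12.
At the golden rule the marginal product of capital equals n+g+δ: 0.37·k^(0.37−1) = 0.12. Solving, k_gold = (0.37/0.12)^(1/0.63) ≈ 5.9734.
Output: y_gold = k_gold^0.37 = 5.9734^0.37 ≈ 1.9373.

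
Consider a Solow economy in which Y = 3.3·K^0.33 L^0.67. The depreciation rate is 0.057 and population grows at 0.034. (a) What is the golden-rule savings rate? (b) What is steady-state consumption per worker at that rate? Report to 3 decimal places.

Break-even investment rate: n + δ = 0.034 + 0.057 = 0.091.
For Cobb-Douglas, s_gold equals capital's share: s_gold = 0.33.
Setting f'(k) = n+δ gives 0.33·3.3·k^(0.33−1) = 0.091, hence k_gold = (0.33·3.3/0.091)^(1/0.67) ≈ 40.6383.
y_gold = 3.3·40.6383^0.33 ≈ 11.2063; c_gold = (1−0.33)·y_gold ≈ 7.5082.

(a) s_gold = 0.330; (b) c_gold ≈ 7.508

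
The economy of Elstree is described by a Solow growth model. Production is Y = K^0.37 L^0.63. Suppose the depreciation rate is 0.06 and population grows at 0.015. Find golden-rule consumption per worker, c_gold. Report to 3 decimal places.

c_gold ≈ 1.609

The effective depreciation rate is n + δ = 0.015 + 0.06 = 0.075.
Golden rule sets MPK = n+δ: 0.37·k^(0.37−1) = 0.075, so k_gold = (0.37/0.075)^(1/0.63) ≈ 12.5957.
y_gold = 12.5957^0.37 ≈ 2.5532.
c_gold = y_gold − (n+δ)·k_gold = 2.5532 − 0.075·12.5957 ≈ 1.6085.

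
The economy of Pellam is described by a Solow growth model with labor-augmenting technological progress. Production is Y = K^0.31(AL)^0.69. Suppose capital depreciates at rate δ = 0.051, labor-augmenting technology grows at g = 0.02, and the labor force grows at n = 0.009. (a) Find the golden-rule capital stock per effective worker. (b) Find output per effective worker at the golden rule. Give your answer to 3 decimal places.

The effective depreciation rate is n + g + δ = 0.009 + 0.02 + 0.051 = 0.08.
Golden rule sets MPK = n+g+δ: 0.31·k^(0.31−1) = 0.08, so k_gold = (0.31/0.08)^(1/0.69) ≈ 7.1214.
y_gold = 7.1214^0.31 ≈ 1.8378.

(a) k_gold ≈ 7.121; (b) y_gold ≈ 1.838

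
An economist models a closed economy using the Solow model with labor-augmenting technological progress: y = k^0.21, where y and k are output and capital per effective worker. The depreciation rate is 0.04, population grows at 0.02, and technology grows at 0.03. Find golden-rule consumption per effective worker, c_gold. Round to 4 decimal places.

n + g + δ = 0.02 + 0.03 + 0.04 = 0.09.
Golden rule sets MPK = n+g+δ: 0.21·k^(0.21−1) = 0.09, so k_gold = (0.21/0.09)^(1/0.79) ≈ 2.9228.
y_gold = 2.9228^0.21 ≈ 1.2526.
c_gold = y_gold − (n+g+δ)·k_gold = 1.2526 − 0.09·2.9228 ≈ 0.9896.

c_gold ≈ 0.9896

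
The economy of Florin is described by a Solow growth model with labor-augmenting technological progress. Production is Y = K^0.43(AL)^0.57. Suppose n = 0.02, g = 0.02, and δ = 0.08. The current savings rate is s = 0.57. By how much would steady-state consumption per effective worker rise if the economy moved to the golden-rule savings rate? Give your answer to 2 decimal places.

Δc ≈ 0.10

Capital per effective worker breaks even when investment replaces (n + g + δ)·k; here n + g + δ = 0.12.
Current steady state (s = 0.57): k* = (0.57/0.12)^(1/0.57) ≈ 15.3880, y* = 15.3880^0.43 ≈ 3.2396, c* = (1−0.57)·3.2396 ≈ 1.3930.
Maximizing c = f(k) − (n+g+δ)·k gives f'(k) = n+g+δ, i.e. 0.43·k^(0.43−1) = 0.12, so k_gold = (0.43/0.12)^(1/0.57) ≈ 9.3850.
y_gold = 9.3850^0.43 ≈ 2.6191, c_gold = y_gold − 0.12·k_gold ≈ 1.4929.
Gain: Δc = 1.4929 − 1.3930 ≈ 0.0999.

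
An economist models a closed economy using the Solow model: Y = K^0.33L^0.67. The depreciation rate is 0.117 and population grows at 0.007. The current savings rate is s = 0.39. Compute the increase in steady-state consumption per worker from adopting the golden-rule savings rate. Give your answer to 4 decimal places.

Δc ≈ 0.0124

n + δ = 0.007 + 0.117 = 0.124.
Current steady state (s = 0.39): k* = (0.39/0.124)^(1/0.67) ≈ 5.5303, y* = 5.5303^0.33 ≈ 1.7584, c* = (1−0.39)·1.7584 ≈ 1.0726.
Golden rule sets MPK = n+δ: 0.33·k^(0.33−1) = 0.124, so k_gold = (0.33/0.124)^(1/0.67) ≈ 4.3099.
y_gold = 4.3099^0.33 ≈ 1.6195, c_gold = y_gold − 0.124·k_gold ≈ 1.0850.
Gain: Δc = 1.0850 − 1.0726 ≈ 0.0124.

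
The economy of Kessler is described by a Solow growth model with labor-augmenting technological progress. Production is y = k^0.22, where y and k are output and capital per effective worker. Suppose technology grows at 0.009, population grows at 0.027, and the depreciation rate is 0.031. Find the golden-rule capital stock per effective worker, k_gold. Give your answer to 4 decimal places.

k_gold ≈ 4.5918

The effective depreciation rate is n + g + δ = 0.027 + 0.009 + 0.031 = 0.067.
Maximizing c = f(k) − (n+g+δ)·k gives f'(k) = n+g+δ, i.e. 0.22·k^(0.22−1) = 0.067, so k_gold = (0.22/0.067)^(1/0.78) ≈ 4.5918.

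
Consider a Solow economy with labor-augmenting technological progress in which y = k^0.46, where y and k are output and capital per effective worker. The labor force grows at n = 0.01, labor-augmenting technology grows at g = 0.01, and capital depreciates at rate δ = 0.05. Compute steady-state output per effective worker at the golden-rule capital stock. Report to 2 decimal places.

y_gold ≈ 4.97

n + g + δ = 0.01 + 0.01 + 0.05 = 0.07.
Maximizing c = f(k) − (n+g+δ)·k gives f'(k) = n+g+δ, i.e. 0.46·k^(0.46−1) = 0.07, so k_gold = (0.46/0.07)^(1/0.54) ≈ 32.6727.
Output: y_gold = k_gold^0.46 = 32.6727^0.46 ≈ 4.9719.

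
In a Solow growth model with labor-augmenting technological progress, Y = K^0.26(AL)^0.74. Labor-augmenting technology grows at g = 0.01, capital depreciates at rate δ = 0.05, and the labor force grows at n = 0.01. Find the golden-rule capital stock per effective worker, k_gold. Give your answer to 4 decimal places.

Capital per effective worker breaks even when investment replaces (n + g + δ)·k; here n + g + δ = 0.07.
Golden rule sets MPK = n+g+δ: 0.26·k^(0.26−1) = 0.07, so k_gold = (0.26/0.07)^(1/0.74) ≈ 5.8898.

k_gold ≈ 5.8898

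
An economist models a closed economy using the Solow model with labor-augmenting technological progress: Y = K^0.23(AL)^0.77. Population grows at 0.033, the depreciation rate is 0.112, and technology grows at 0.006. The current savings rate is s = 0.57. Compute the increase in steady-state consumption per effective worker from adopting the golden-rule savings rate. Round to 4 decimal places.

n + g + δ = 0.033 + 0.006 + 0.112 = 0.151.
Current steady state (s = 0.57): k* = (0.57/0.151)^(1/0.77) ≈ 5.6133, y* = 5.6133^0.23 ≈ 1.4870, c* = (1−0.57)·1.4870 ≈ 0.6394.
Golden rule sets MPK = n+g+δ: 0.23·k^(0.23−1) = 0.151, so k_gold = (0.23/0.151)^(1/0.77) ≈ 1.7272.
y_gold = 1.7272^0.23 ≈ 1.1339, c_gold = y_gold − 0.151·k_gold ≈ 0.8731.
Gain: Δc = 0.8731 − 0.6394 ≈ 0.2337.

Δc ≈ 0.2337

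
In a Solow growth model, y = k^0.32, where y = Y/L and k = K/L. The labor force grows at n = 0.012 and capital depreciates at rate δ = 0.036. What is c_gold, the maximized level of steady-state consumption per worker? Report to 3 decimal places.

Capital per worker breaks even when investment replaces (n + δ)·k; here n + δ = 0.048.
At the golden rule the marginal product of capital equals n+δ: 0.32·k^(0.32−1) = 0.048. Solving, k_gold = (0.32/0.048)^(1/0.68) ≈ 16.2791.
y_gold = 16.2791^0.32 ≈ 2.4419.
c_gold = y_gold − (n+δ)·k_gold = 2.4419 − 0.048·16.2791 ≈ 1.6605.

c_gold ≈ 1.660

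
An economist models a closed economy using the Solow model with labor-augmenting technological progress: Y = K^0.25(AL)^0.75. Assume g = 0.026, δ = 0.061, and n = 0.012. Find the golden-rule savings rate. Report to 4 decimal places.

s_gold = 0.2500

The effective depreciation rate is n + g + δ = 0.012 + 0.026 + 0.061 = 0.099.
At the golden rule MPK = n+g+δ, and in any Cobb-Douglas steady state s = (n+g+δ)·k/y = MPK·k/y = capital's share 0.25.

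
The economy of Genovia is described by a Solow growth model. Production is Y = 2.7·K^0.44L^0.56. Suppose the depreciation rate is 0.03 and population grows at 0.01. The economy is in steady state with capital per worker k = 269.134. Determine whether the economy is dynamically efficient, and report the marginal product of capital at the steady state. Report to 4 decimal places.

dynamically efficient; MPK ≈ 0.0518

n + δ = 0.01 + 0.03 = 0.04.
MPK = 0.44·2.7·k^(0.44−1) = 0.44·2.7·269.134^(-0.56) ≈ 0.0518.
MPK > 0.04, so the economy is dynamically efficient (under-saving).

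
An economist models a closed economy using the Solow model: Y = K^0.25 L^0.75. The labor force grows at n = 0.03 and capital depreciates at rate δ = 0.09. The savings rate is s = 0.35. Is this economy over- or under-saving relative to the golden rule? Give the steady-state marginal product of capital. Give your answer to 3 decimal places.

over-saving; MPK ≈ 0.086

Capital per worker breaks even when investment replaces (n + δ)·k; here n + δ = 0.12.
Steady-state k*: s·k^0.25 = 0.12·k gives k* = (0.35/0.12)^(1/0.75) ≈ 4.1672.
MPK = 0.25·4.1672^(-0.75) ≈ 0.0857.
MPK < n+δ = 0.12, so the economy is dynamically inefficient (over-saving).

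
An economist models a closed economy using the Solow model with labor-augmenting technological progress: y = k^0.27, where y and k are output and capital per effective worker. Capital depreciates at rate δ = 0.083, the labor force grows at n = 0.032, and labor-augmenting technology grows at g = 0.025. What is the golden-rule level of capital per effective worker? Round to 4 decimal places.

The effective depreciation rate is n + g + δ = 0.032 + 0.025 + 0.083 = 0.14.
Setting f'(k) = n+g+δ gives 0.27·k^(0.27−1) = 0.14, hence k_gold = (0.27/0.14)^(1/0.73) ≈ 2.4589.

k_gold ≈ 2.4589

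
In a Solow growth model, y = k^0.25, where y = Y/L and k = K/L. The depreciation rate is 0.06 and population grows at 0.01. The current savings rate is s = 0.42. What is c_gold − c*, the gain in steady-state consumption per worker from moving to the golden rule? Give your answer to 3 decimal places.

The effective depreciation rate is n + δ = 0.01 + 0.06 = 0.07.
Current steady state (s = 0.42): k* = (0.42/0.07)^(1/0.75) ≈ 10.9027, y* = 10.9027^0.25 ≈ 1.8171, c* = (1−0.42)·1.8171 ≈ 1.0539.
Maximizing c = f(k) − (n+δ)·k gives f'(k) = n+δ, i.e. 0.25·k^(0.25−1) = 0.07, so k_gold = (0.25/0.07)^(1/0.75) ≈ 5.4591.
y_gold = 5.4591^0.25 ≈ 1.5286, c_gold = y_gold − 0.07·k_gold ≈ 1.1464.
Gain: Δc = 1.1464 − 1.0539 ≈ 0.0925.

Δc ≈ 0.092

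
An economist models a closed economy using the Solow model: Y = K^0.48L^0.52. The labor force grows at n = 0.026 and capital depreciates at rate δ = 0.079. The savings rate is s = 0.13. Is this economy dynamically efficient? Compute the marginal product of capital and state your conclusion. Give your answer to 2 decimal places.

dynamically efficient; MPK ≈ 0.39

n + δ = 0.026 + 0.079 = 0.105.
Steady-state k*: s·k^0.48 = 0.105·k gives k* = (0.13/0.105)^(1/0.52) ≈ 1.5079.
MPK = 0.48·1.5079^(-0.52) ≈ 0.3877.
MPK > n+δ = 0.105, so the economy is dynamically efficient (under-saving).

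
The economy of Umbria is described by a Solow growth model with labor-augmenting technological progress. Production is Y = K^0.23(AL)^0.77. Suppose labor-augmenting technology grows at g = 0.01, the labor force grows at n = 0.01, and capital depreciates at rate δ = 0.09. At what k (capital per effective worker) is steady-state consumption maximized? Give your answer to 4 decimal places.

Capital per effective worker breaks even when investment replaces (n + g + δ)·k; here n + g + δ = 0.11.
Setting f'(k) = n+g+δ gives 0.23·k^(0.23−1) = 0.11, hence k_gold = (0.23/0.11)^(1/0.77) ≈ 2.6063.

k_gold ≈ 2.6063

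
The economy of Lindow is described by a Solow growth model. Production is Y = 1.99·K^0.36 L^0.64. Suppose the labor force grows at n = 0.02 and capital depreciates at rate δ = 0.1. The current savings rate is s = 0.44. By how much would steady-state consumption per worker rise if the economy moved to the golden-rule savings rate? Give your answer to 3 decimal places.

Capital per worker breaks even when investment replaces (n + δ)·k; here n + δ = 0.12.
Current steady state (s = 0.44): k* = (0.44·1.99/0.12)^(1/0.64) ≈ 22.3168, y* = 1.99·22.3168^0.36 ≈ 6.0864, c* = (1−0.44)·6.0864 ≈ 3.4084.
Golden rule sets MPK = n+δ: 0.36·1.99·k^(0.36−1) = 0.12, so k_gold = (0.36·1.99/0.12)^(1/0.64) ≈ 16.3102.
y_gold = 1.99·16.3102^0.36 ≈ 5.4367, c_gold = y_gold − 0.12·k_gold ≈ 3.4795.
Gain: Δc = 3.4795 − 3.4084 ≈ 0.0711.

Δc ≈ 0.071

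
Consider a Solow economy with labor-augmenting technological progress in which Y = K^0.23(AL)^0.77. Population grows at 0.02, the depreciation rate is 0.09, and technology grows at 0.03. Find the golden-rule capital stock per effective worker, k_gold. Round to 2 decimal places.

k_gold ≈ 1.91

Break-even investment rate: n + g + δ = 0.02 + 0.03 + 0.09 = 0.14.
At the golden rule the marginal product of capital equals n+g+δ: 0.23·k^(0.23−1) = 0.14. Solving, k_gold = (0.23/0.14)^(1/0.77) ≈ 1.9055.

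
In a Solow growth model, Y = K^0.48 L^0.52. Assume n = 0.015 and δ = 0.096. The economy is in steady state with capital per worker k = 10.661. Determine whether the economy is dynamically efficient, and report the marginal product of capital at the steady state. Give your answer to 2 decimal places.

Break-even investment rate: n + δ = 0.015 + 0.096 = 0.111.
MPK = 0.48·k^(0.48−1) = 0.48·10.661^(-0.52) ≈ 0.1402.
MPK > 0.111, so the economy is dynamically efficient (under-saving).

dynamically efficient; MPK ≈ 0.14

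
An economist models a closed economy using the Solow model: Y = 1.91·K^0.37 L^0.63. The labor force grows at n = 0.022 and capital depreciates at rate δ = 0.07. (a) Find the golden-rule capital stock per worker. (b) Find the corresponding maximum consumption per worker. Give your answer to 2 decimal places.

The effective depreciation rate is n + δ = 0.022 + 0.07 = 0.092.
Golden rule sets MPK = n+δ: 0.37·1.91·k^(0.37−1) = 0.092, so k_gold = (0.37·1.91/0.092)^(1/0.63) ≈ 25.4373.
y_gold = 1.91·25.4373^0.37 ≈ 6.3250; c_gold = y_gold − 0.092·k_gold ≈ 3.9847.

(a) k_gold ≈ 25.44; (b) c_gold ≈ 3.98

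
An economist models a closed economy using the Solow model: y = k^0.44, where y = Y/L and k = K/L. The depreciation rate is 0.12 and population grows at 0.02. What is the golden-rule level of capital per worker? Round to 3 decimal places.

k_gold ≈ 7.728

Break-even investment rate: n + δ = 0.02 + 0.12 = 0.14.
Setting f'(k) = n+δ gives 0.44·k^(0.44−1) = 0.14, hence k_gold = (0.44/0.14)^(1/0.56) ≈ 7.7282.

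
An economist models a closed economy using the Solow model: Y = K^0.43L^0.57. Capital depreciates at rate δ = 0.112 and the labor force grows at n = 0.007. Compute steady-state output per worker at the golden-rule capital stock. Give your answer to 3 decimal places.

y_gold ≈ 2.636

Break-even investment rate: n + δ = 0.007 + 0.112 = 0.119.
Setting f'(k) = n+δ gives 0.43·k^(0.43−1) = 0.119, hence k_gold = (0.43/0.119)^(1/0.57) ≈ 9.5238.
Output: y_gold = k_gold^0.43 = 9.5238^0.43 ≈ 2.6357.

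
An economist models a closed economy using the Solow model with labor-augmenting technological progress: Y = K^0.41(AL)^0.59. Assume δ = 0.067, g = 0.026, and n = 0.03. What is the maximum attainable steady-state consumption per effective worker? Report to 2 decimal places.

Capital per effective worker breaks even when investment replaces (n + g + δ)·k; here n + g + δ = 0.123.
Setting f'(k) = n+g+δ gives 0.41·k^(0.41−1) = 0.123, hence k_gold = (0.41/0.123)^(1/0.59) ≈ 7.6955.
y_gold = 7.6955^0.41 ≈ 2.3086.
c_gold = y_gold − (n+g+δ)·k_gold = 2.3086 − 0.123·7.6955 ≈ 1.3621.

c_gold ≈ 1.36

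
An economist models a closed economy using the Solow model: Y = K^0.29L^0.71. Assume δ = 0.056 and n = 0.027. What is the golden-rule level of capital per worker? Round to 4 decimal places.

k_gold ≈ 5.8242

n + δ = 0.027 + 0.056 = 0.083.
Maximizing c = f(k) − (n+δ)·k gives f'(k) = n+δ, i.e. 0.29·k^(0.29−1) = 0.083, so k_gold = (0.29/0.083)^(1/0.71) ≈ 5.8242.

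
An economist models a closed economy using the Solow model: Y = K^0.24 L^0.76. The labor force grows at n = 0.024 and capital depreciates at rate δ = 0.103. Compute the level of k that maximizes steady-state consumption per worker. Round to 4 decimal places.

k_gold ≈ 2.3104

n + δ = 0.024 + 0.103 = 0.127.
Golden rule sets MPK = n+δ: 0.24·k^(0.24−1) = 0.127, so k_gold = (0.24/0.127)^(1/0.76) ≈ 2.3104.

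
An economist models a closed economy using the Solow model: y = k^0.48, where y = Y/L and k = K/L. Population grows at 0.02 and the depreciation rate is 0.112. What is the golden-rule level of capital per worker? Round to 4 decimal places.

Break-even investment rate: n + δ = 0.02 + 0.112 = 0.132.
Maximizing c = f(k) − (n+δ)·k gives f'(k) = n+δ, i.e. 0.48·k^(0.48−1) = 0.132, so k_gold = (0.48/0.132)^(1/0.52) ≈ 11.9731.

k_gold ≈ 11.9731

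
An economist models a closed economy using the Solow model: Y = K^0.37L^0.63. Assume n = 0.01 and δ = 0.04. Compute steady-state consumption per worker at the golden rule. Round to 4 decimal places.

c_gold ≈ 2.0410

Break-even investment rate: n + δ = 0.01 + 0.04 = 0.05.
At the golden rule the marginal product of capital equals n+δ: 0.37·k^(0.37−1) = 0.05. Solving, k_gold = (0.37/0.05)^(1/0.63) ≈ 23.9736.
y_gold = 23.9736^0.37 ≈ 3.2397.
c_gold = y_gold − (n+δ)·k_gold = 3.2397 − 0.05·23.9736 ≈ 2.0410.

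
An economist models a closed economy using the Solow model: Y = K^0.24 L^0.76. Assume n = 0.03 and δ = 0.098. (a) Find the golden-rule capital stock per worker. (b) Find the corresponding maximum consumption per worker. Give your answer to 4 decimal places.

(a) k_gold ≈ 2.2867; (b) c_gold ≈ 0.9269

Break-even investment rate: n + δ = 0.03 + 0.098 = 0.128.
Maximizing c = f(k) − (n+δ)·k gives f'(k) = n+δ, i.e. 0.24·k^(0.24−1) = 0.128, so k_gold = (0.24/0.128)^(1/0.76) ≈ 2.2867.
y_gold = 2.2867^0.24 ≈ 1.2196; c_gold = y_gold − 0.128·k_gold ≈ 0.9269.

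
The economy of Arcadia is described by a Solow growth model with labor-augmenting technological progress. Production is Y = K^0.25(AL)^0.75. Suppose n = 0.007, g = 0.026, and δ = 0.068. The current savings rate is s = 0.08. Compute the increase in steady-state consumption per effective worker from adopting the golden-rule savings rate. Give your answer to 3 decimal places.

The effective depreciation rate is n + g + δ = 0.007 + 0.026 + 0.068 = 0.101.
Current steady state (s = 0.08): k* = (0.08/0.101)^(1/0.75) ≈ 0.7329, y* = 0.7329^0.25 ≈ 0.9252, c* = (1−0.08)·0.9252 ≈ 0.8512.
Golden rule sets MPK = n+g+δ: 0.25·k^(0.25−1) = 0.101, so k_gold = (0.25/0.101)^(1/0.75) ≈ 3.3483.
y_gold = 3.3483^0.25 ≈ 1.3527, c_gold = y_gold − 0.101·k_gold ≈ 1.0145.
Gain: Δc = 1.0145 − 0.8512 ≈ 0.1633.

Δc ≈ 0.163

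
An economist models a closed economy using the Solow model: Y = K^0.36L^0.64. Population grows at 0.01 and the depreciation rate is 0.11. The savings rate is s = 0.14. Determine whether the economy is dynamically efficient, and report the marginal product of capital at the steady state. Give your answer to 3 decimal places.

n + δ = 0.01 + 0.11 = 0.12.
Steady-state k*: s·k^0.36 = 0.12·k gives k* = (0.14/0.12)^(1/0.64) ≈ 1.2723.
MPK = 0.36·1.2723^(-0.64) ≈ 0.3086.
MPK > n+δ = 0.12, so the economy is dynamically efficient (under-saving).

dynamically efficient; MPK ≈ 0.309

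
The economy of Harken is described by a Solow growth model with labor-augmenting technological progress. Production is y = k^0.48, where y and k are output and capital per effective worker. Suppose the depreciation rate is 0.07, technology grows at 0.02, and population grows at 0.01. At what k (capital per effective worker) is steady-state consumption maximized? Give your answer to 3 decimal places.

k_gold ≈ 20.421

Break-even investment rate: n + g + δ = 0.01 + 0.02 + 0.07 = 0.1.
Setting f'(k) = n+g+δ gives 0.48·k^(0.48−1) = 0.1, hence k_gold = (0.48/0.1)^(1/0.52) ≈ 20.4211.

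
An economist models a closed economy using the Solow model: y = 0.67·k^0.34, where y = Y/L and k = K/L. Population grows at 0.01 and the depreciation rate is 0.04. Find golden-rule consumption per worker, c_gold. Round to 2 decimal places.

c_gold ≈ 0.97

Capital per worker breaks even when investment replaces (n + δ)·k; here n + δ = 0.05.
Golden rule sets MPK = n+δ: 0.34·0.67·k^(0.34−1) = 0.05, so k_gold = (0.34·0.67/0.05)^(1/0.66) ≈ 9.9507.
y_gold = 0.67·9.9507^0.34 ≈ 1.4633.
c_gold = y_gold − (n+δ)·k_gold = 1.4633 − 0.05·9.9507 ≈ 0.9658.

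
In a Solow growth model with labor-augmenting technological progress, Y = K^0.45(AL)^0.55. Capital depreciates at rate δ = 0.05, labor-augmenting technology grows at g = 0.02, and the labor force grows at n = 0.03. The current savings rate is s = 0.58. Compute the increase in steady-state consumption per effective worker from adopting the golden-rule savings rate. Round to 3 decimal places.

Δc ≈ 0.113

The effective depreciation rate is n + g + δ = 0.03 + 0.02 + 0.05 = 0.1.
Current steady state (s = 0.58): k* = (0.58/0.1)^(1/0.55) ≈ 24.4372, y* = 24.4372^0.45 ≈ 4.2133, c* = (1−0.58)·4.2133 ≈ 1.7696.
Golden rule sets MPK = n+g+δ: 0.45·k^(0.45−1) = 0.1, so k_gold = (0.45/0.1)^(1/0.55) ≈ 15.4049.
y_gold = 15.4049^0.45 ≈ 3.4233, c_gold = y_gold − 0.1·k_gold ≈ 1.8828.
Gain: Δc = 1.8828 − 1.7696 ≈ 0.1132.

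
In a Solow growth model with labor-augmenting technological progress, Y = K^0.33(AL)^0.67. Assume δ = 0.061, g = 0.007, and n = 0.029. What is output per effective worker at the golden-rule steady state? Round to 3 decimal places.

The effective depreciation rate is n + g + δ = 0.029 + 0.007 + 0.061 = 0.097.
Setting f'(k) = n+g+δ gives 0.33·k^(0.33−1) = 0.097, hence k_gold = (0.33/0.097)^(1/0.67) ≈ 6.2179.
Output: y_gold = k_gold^0.33 = 6.2179^0.33 ≈ 1.8277.

y_gold ≈ 1.828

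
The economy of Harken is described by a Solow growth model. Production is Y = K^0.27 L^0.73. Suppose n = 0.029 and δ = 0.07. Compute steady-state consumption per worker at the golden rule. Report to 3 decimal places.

c_gold ≈ 1.058

Break-even investment rate: n + δ = 0.029 + 0.07 = 0.099.
Setting f'(k) = n+δ gives 0.27·k^(0.27−1) = 0.099, hence k_gold = (0.27/0.099)^(1/0.73) ≈ 3.9527.
y_gold = 3.9527^0.27 ≈ 1.4493.
c_gold = y_gold − (n+δ)·k_gold = 1.4493 − 0.099·3.9527 ≈ 1.0580.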